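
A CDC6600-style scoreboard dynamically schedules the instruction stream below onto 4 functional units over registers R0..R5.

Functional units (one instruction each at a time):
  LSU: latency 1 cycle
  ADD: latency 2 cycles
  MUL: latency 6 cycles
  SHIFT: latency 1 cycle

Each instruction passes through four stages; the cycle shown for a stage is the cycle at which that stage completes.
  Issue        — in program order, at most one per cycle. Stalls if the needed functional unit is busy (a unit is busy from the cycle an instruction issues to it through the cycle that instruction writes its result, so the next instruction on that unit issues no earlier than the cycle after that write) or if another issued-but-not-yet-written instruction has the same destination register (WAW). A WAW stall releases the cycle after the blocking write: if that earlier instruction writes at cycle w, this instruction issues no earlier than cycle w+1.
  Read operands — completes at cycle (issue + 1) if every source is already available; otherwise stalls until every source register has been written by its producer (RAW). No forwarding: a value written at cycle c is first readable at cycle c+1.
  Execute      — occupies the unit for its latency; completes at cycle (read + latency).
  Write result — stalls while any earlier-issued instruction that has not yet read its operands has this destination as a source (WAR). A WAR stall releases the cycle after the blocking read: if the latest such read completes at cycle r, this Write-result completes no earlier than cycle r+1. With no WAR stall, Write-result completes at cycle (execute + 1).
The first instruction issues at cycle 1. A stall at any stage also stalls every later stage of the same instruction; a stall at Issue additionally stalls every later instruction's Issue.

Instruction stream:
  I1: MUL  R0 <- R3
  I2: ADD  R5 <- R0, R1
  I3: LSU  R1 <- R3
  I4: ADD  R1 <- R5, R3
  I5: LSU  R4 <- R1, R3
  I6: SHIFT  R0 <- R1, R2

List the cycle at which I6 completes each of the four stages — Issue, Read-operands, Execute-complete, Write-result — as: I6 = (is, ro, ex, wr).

c1: I1 issues→MUL
c2: I1 reads · I2 issues→ADD
c3: I3 issues→LSU
c4: I3 reads
c5: I3 exec-done
c8: I1 exec-done
c9: I1 writes R0
c10: I2 reads
c11: I3 writes R1
c12: I2 exec-done
c13: I2 writes R5
c14: I4 issues→ADD
c15: I4 reads · I5 issues→LSU
c16: I6 issues→SHIFT
c17: I4 exec-done
c18: I4 writes R1
c19: I5 reads · I6 reads
c20: I5 exec-done · I6 exec-done
c21: I5 writes R4 · I6 writes R0

I6 = (16, 19, 20, 21)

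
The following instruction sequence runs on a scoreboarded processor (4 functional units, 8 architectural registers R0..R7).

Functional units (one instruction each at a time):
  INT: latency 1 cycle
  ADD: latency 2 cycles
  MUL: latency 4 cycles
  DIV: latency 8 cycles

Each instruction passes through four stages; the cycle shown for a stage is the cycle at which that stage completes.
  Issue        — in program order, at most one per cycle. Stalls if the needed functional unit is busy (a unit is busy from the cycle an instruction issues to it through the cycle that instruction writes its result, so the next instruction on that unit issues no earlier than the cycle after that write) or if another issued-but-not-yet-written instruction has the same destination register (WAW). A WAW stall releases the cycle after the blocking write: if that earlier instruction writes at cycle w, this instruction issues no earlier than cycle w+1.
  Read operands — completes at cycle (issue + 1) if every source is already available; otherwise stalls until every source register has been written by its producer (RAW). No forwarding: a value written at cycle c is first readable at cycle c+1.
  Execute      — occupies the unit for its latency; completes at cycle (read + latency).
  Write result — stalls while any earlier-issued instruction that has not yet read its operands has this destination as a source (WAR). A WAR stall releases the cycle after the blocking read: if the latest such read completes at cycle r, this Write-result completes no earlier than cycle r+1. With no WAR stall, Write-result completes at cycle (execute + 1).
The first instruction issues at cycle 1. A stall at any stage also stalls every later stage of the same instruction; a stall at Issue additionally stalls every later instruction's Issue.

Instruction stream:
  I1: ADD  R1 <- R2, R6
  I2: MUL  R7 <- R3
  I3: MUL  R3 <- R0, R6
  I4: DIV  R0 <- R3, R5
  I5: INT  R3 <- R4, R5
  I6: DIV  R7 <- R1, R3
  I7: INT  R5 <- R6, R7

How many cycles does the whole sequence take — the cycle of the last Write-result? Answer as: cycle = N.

t=1  I1→ADD
t=2  I1 RO | I2→MUL
t=3  I2 RO
t=4  I1 EX
t=5  I1 WR R1
t=7  I2 EX
t=8  I2 WR R7
t=9  I3→MUL
t=10  I3 RO | I4→DIV
t=14  I3 EX
t=15  I3 WR R3
t=16  I4 RO | I5→INT
t=17  I5 RO
t=18  I5 EX
t=19  I5 WR R3
t=24  I4 EX
t=25  I4 WR R0
t=26  I6→DIV
t=27  I6 RO | I7→INT
t=35  I6 EX
t=36  I6 WR R7
t=37  I7 RO
t=38  I7 EX
t=39  I7 WR R5

cycle = 39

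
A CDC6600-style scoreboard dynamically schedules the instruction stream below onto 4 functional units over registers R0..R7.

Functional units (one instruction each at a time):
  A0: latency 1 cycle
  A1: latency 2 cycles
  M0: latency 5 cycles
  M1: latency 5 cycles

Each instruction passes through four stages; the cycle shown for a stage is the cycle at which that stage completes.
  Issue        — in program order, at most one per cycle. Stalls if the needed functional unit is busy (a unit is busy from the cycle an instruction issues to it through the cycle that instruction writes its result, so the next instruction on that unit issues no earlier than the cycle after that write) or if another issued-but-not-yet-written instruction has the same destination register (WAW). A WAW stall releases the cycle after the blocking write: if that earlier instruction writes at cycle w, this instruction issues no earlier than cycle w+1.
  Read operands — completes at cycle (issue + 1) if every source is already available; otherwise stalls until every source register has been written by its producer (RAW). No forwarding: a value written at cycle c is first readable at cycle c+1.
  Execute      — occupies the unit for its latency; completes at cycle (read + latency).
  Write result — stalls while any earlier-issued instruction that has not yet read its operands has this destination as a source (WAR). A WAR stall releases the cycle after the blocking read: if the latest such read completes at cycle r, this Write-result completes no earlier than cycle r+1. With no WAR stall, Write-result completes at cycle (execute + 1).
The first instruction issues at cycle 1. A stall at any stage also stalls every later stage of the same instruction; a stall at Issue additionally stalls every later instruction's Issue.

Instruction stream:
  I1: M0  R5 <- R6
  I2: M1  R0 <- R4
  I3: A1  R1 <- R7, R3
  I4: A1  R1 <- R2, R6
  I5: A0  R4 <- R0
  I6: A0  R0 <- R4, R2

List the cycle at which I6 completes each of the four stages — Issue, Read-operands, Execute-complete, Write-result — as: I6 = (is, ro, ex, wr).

cycle 1: I1 issues→M0
cycle 2: I1 reads | I2 issues→M1
cycle 3: I2 reads | I3 issues→A1
cycle 4: I3 reads
cycle 6: I3 exec-done
cycle 7: I1 exec-done | I3 writes R1
cycle 8: I1 writes R5 | I2 exec-done | I4 issues→A1
cycle 9: I2 writes R0 | I4 reads | I5 issues→A0
cycle 10: I5 reads
cycle 11: I4 exec-done | I5 exec-done
cycle 12: I4 writes R1 | I5 writes R4
cycle 13: I6 issues→A0
cycle 14: I6 reads
cycle 15: I6 exec-done
cycle 16: I6 writes R0

I6 = (13, 14, 15, 16)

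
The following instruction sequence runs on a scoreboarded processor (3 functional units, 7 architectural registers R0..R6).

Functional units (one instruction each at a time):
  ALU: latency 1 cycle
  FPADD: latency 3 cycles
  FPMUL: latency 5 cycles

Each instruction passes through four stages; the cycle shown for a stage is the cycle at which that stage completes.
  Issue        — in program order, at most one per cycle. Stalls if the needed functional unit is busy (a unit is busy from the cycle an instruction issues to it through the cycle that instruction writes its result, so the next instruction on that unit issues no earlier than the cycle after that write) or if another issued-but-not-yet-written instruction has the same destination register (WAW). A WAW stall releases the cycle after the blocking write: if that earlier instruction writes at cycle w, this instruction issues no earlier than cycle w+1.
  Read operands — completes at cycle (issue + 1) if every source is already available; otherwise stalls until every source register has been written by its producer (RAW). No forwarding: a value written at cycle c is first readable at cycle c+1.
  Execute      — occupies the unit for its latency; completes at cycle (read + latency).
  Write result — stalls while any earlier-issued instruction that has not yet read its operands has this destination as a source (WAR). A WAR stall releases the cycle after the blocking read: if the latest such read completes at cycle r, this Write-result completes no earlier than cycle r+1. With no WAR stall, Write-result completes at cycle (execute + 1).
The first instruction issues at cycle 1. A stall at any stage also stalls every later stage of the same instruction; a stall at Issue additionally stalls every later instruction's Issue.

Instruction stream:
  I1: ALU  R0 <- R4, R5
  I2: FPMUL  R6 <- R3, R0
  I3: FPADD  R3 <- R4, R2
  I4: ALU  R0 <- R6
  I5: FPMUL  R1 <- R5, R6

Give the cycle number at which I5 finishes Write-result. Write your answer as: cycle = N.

cycle = 19

I1: IS=1 RO=2 EX=3 WR=4
I2: IS=2 RO=5 EX=10 WR=11  [RAW R0: wait I1 write@4]
I3: IS=3 RO=4 EX=7 WR=8
I4: IS=5 RO=12 EX=13 WR=14  [struct: ALU busy until I1 writes@4; RAW R6: wait I2 write@11]
I5: IS=12 RO=13 EX=18 WR=19  [struct: FPMUL busy until I2 writes@11]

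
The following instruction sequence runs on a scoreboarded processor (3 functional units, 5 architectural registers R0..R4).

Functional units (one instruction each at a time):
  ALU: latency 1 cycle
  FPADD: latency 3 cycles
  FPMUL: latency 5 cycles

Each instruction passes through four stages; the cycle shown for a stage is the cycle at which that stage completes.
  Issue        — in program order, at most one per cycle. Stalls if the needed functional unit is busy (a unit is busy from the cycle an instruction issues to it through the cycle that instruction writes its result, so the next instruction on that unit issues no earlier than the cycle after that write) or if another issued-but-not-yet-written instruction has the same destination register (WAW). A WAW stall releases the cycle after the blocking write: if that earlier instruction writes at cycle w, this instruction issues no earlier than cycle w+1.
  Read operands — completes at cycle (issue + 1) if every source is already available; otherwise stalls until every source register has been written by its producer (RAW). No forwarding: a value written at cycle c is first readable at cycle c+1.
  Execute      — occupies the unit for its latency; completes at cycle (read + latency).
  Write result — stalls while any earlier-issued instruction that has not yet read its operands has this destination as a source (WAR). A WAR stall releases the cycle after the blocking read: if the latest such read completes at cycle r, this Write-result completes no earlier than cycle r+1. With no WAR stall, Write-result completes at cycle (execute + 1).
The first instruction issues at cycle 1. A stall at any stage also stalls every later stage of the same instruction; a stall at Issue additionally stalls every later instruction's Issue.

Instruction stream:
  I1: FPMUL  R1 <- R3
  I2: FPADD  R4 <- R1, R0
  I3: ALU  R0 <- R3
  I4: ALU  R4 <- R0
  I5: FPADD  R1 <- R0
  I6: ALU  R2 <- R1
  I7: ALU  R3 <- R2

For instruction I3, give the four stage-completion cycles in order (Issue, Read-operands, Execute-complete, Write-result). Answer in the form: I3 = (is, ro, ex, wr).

t=1  I1 dispatched to FPMUL
t=2  I1 operands ready; I2 dispatched to FPADD
t=3  I3 dispatched to ALU
t=4  I3 operands ready
t=5  I3 complete
t=7  I1 complete
t=8  R1←I1
t=9  I2 operands ready
t=10  R0←I3
t=12  I2 complete
t=13  R4←I2
t=14  I4 dispatched to ALU
t=15  I4 operands ready; I5 dispatched to FPADD
t=16  I4 complete; I5 operands ready
t=17  R4←I4
t=18  I6 dispatched to ALU
t=19  I5 complete
t=20  R1←I5
t=21  I6 operands ready
t=22  I6 complete
t=23  R2←I6
t=24  I7 dispatched to ALU
t=25  I7 operands ready
t=26  I7 complete
t=27  R3←I7

I3 = (3, 4, 5, 10)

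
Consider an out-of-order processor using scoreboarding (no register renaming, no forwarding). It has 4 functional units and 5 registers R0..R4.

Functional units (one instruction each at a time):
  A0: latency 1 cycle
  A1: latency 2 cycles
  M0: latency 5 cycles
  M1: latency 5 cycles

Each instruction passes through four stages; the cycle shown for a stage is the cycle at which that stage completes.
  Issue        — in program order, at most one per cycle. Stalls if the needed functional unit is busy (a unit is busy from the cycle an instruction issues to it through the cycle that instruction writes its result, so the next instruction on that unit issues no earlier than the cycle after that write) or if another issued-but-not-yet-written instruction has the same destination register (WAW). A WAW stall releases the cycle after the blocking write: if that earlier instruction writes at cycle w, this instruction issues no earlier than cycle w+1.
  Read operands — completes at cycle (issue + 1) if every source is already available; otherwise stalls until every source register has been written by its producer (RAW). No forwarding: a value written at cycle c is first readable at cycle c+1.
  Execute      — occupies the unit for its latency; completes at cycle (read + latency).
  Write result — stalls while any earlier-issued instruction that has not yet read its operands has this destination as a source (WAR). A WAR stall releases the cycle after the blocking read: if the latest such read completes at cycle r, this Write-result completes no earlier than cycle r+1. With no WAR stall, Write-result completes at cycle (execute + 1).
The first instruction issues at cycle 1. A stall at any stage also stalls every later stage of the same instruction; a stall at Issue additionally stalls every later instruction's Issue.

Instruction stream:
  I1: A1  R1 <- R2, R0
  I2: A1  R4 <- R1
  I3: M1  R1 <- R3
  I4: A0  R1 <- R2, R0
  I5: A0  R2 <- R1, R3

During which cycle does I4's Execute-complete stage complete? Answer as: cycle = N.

cycle = 17

t=1  issue I1 (A1)
t=2  I1 read-ops
t=4  I1 finished on A1
t=5  I1→R1
t=6  issue I2 (A1)
t=7  I2 read-ops, issue I3 (M1)
t=8  I3 read-ops
t=9  I2 finished on A1
t=10  I2→R4
t=13  I3 finished on M1
t=14  I3→R1
t=15  issue I4 (A0)
t=16  I4 read-ops
t=17  I4 finished on A0
t=18  I4→R1
t=19  issue I5 (A0)
t=20  I5 read-ops
t=21  I5 finished on A0
t=22  I5→R2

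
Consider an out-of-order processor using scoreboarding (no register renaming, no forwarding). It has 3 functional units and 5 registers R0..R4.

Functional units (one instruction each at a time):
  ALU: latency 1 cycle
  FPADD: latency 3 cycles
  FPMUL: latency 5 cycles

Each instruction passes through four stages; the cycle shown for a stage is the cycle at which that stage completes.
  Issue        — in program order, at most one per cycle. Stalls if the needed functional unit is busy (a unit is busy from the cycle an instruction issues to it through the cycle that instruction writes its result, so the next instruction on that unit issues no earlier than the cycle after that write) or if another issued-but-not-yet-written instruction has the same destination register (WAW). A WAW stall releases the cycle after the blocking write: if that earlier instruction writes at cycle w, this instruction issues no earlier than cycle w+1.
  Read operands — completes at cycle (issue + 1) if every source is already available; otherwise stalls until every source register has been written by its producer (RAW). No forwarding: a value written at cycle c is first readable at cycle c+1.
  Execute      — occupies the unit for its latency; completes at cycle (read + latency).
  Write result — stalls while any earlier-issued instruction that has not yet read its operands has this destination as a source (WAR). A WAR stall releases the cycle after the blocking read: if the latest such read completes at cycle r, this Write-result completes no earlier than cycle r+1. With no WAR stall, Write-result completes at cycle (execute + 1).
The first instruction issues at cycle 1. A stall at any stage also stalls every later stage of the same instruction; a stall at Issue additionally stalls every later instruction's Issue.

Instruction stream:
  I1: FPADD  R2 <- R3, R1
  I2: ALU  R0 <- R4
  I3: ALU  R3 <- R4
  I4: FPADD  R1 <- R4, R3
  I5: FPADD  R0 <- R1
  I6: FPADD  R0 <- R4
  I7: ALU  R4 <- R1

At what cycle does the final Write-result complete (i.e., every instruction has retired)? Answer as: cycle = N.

I1 -> (1, 2, 5, 6)
I2 -> (2, 3, 4, 5)
I3 -> (6, 7, 8, 9)  // struct: ALU busy until I2 writes@5
I4 -> (7, 10, 13, 14)  // RAW R3: wait I3 write@9
I5 -> (15, 16, 19, 20)  // struct: FPADD busy until I4 writes@14
I6 -> (21, 22, 25, 26)  // struct: FPADD busy until I5 writes@20
I7 -> (22, 23, 24, 25)

cycle = 26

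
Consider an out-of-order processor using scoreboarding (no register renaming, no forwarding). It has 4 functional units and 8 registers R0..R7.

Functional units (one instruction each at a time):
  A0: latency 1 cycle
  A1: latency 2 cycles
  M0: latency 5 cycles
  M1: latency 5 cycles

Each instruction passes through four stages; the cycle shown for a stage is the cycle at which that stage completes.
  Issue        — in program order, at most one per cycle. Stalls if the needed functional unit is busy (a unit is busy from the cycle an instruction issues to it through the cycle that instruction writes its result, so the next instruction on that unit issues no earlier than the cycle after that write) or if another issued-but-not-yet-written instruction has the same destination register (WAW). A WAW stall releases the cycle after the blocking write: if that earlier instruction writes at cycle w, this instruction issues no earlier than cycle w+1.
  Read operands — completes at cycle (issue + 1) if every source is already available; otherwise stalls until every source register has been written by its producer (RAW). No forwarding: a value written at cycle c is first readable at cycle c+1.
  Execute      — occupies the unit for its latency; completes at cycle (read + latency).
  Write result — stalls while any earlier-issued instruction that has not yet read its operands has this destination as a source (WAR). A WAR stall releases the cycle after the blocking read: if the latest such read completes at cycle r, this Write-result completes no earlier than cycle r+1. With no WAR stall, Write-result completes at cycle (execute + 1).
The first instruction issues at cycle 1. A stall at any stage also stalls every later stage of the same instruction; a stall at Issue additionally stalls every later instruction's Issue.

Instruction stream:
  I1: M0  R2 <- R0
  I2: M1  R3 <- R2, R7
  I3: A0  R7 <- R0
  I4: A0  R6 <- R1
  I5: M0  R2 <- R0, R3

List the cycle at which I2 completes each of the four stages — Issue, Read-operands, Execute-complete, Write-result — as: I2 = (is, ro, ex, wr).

t=1  issue I1 (M0)
t=2  I1 read-ops; issue I2 (M1)
t=3  issue I3 (A0)
t=4  I3 read-ops
t=5  I3 finished on A0
t=7  I1 finished on M0
t=8  I1→R2
t=9  I2 read-ops
t=10  I3→R7
t=11  issue I4 (A0)
t=12  I4 read-ops; issue I5 (M0)
t=13  I4 finished on A0
t=14  I2 finished on M1; I4→R6
t=15  I2→R3
t=16  I5 read-ops
t=21  I5 finished on M0
t=22  I5→R2

I2 = (2, 9, 14, 15)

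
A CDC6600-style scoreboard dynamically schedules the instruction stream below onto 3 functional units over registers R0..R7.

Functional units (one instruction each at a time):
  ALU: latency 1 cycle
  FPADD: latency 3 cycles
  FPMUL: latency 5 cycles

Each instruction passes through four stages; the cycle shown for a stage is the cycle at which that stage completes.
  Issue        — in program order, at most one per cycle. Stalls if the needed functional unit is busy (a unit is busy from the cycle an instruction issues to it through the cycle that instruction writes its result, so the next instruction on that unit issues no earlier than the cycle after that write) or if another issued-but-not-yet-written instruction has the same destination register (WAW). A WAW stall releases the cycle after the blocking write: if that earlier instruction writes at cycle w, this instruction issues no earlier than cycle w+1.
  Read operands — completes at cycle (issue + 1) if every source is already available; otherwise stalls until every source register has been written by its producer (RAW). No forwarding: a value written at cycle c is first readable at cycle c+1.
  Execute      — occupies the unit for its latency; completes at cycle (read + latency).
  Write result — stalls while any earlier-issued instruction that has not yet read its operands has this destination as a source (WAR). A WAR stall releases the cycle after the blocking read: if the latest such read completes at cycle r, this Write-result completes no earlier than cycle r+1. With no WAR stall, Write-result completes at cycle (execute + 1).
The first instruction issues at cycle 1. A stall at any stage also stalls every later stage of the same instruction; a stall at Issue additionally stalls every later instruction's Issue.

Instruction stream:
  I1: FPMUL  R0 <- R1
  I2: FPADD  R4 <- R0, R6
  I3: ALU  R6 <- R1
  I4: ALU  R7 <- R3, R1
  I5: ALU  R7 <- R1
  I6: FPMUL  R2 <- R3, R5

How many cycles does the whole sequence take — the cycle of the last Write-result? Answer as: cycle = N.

cycle 1: I1→FPMUL
cycle 2: I1 RO · I2→FPADD
cycle 3: I3→ALU
cycle 4: I3 RO
cycle 5: I3 EX
cycle 7: I1 EX
cycle 8: I1 WR R0
cycle 9: I2 RO
cycle 10: I3 WR R6
cycle 11: I4→ALU
cycle 12: I2 EX · I4 RO
cycle 13: I2 WR R4 · I4 EX
cycle 14: I4 WR R7
cycle 15: I5→ALU
cycle 16: I5 RO · I6→FPMUL
cycle 17: I5 EX · I6 RO
cycle 18: I5 WR R7
cycle 22: I6 EX
cycle 23: I6 WR R2

cycle = 23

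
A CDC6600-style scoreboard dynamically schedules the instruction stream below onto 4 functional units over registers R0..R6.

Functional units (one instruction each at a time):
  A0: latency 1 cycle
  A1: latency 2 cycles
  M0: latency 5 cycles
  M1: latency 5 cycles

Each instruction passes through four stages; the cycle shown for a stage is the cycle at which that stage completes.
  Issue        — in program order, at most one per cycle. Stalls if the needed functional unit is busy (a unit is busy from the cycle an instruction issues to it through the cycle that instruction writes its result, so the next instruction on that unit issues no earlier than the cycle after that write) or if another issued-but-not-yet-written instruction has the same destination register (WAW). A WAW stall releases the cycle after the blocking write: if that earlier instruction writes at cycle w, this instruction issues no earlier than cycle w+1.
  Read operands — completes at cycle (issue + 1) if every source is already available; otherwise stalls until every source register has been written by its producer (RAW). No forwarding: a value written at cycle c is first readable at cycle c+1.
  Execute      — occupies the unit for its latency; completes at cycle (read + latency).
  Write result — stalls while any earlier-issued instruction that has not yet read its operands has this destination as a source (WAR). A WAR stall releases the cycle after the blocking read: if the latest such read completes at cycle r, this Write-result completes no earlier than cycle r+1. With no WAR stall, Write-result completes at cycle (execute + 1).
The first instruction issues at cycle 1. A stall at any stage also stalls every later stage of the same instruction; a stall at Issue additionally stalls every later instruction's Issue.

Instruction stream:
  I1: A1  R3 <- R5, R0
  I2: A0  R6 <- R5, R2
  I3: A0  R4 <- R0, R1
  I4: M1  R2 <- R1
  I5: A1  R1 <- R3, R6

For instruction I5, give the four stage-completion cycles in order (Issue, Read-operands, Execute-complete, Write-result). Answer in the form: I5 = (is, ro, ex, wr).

I5 = (8, 9, 11, 12)

1) issue 1, read 2, done 4, write 5
2) issue 2, read 3, done 4, write 5
3) issue 6, read 7, done 8, write 9  <struct: A0 busy until I2 writes@5>
4) issue 7, read 8, done 13, write 14
5) issue 8, read 9, done 11, write 12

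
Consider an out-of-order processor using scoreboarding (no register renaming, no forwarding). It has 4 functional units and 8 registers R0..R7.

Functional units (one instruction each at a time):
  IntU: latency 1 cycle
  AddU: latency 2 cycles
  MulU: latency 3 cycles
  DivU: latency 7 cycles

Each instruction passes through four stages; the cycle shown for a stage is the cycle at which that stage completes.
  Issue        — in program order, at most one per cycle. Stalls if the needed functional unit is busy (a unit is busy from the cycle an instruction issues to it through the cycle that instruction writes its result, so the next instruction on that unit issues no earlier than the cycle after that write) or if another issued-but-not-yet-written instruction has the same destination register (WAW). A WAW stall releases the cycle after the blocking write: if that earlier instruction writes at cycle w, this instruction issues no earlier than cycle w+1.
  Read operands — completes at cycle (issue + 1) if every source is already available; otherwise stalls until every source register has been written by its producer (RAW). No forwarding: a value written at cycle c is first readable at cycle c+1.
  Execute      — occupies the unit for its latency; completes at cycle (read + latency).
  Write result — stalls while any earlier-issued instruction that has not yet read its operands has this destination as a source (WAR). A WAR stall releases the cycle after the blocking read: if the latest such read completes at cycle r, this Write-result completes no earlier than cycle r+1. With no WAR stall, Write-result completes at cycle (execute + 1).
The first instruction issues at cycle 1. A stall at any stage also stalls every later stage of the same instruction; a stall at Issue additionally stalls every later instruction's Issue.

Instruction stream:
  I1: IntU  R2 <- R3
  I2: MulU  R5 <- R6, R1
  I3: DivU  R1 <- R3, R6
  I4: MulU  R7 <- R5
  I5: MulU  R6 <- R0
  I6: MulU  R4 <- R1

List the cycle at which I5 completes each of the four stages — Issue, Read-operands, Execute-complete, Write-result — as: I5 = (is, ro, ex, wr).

I1  is:1  ro:2  ex:3  wr:4
I2  is:2  ro:3  ex:6  wr:7
I3  is:3  ro:4  ex:11  wr:12
I4  is:8  ro:9  ex:12  wr:13  — struct: MulU busy until I2 writes@7
I5  is:14  ro:15  ex:18  wr:19  — struct: MulU busy until I4 writes@13
I6  is:20  ro:21  ex:24  wr:25  — struct: MulU busy until I5 writes@19

I5 = (14, 15, 18, 19)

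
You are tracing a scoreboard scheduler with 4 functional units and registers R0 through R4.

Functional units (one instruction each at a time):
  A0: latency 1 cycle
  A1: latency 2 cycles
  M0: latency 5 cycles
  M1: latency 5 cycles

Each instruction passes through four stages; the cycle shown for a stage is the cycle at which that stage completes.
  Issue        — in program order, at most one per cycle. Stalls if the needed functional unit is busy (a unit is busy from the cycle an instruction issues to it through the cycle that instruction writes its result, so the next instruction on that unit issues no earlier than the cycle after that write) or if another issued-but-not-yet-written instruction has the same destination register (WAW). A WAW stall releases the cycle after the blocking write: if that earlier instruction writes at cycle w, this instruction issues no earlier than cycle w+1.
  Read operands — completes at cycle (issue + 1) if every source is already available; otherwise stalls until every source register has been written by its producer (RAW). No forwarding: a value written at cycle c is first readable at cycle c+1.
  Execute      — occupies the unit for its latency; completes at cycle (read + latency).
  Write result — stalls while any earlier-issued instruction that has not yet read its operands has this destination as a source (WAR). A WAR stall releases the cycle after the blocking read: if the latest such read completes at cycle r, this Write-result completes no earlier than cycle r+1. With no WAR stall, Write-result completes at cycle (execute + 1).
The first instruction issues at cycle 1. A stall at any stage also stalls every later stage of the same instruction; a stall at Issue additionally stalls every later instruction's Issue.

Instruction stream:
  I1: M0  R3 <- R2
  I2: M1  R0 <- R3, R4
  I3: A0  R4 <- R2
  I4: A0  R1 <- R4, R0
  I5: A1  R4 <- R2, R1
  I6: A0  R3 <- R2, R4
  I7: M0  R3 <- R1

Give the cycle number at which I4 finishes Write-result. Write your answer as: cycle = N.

[I1] 1/2/7/8
[I2] 2/9/14/15  (RAW R3: wait I1 write@8)
[I3] 3/4/5/10  (WAR R4: wait I2 read@9)
[I4] 11/16/17/18  (struct: A0 busy until I3 writes@10; RAW R0: wait I2 write@15)
[I5] 12/19/21/22  (RAW R1: wait I4 write@18)
[I6] 19/23/24/25  (struct: A0 busy until I4 writes@18; RAW R4: wait I5 write@22)
[I7] 26/27/32/33  (WAW R3: wait I6 write@25)

cycle = 18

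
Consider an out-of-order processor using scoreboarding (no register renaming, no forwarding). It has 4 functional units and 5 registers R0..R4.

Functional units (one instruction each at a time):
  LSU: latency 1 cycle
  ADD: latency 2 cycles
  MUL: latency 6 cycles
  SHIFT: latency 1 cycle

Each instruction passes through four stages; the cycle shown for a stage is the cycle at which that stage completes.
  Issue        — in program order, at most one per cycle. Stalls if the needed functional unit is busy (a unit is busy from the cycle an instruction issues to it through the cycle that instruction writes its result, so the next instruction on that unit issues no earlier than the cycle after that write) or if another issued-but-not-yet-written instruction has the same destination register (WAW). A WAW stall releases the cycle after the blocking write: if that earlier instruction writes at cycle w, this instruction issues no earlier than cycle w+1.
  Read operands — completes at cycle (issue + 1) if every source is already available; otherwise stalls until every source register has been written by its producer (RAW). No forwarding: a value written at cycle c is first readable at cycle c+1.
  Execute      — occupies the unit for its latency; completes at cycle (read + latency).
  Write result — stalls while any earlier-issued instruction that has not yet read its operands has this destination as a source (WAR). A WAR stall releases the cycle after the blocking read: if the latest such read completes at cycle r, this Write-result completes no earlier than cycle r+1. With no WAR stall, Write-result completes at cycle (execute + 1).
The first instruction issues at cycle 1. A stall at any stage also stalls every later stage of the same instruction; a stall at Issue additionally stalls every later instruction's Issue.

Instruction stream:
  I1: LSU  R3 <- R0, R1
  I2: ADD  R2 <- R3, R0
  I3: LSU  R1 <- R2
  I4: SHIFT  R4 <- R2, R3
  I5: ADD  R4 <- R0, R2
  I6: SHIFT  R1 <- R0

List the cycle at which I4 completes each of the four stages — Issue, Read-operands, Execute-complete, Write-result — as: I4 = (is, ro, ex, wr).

I4 = (6, 9, 10, 11)

1) issue 1, read 2, done 3, write 4
2) issue 2, read 5, done 7, write 8  <RAW R3: wait I1 write@4>
3) issue 5, read 9, done 10, write 11  <struct: LSU busy until I1 writes@4 / RAW R2: wait I2 write@8>
4) issue 6, read 9, done 10, write 11  <RAW R2: wait I2 write@8>
5) issue 12, read 13, done 15, write 16  <WAW R4: wait I4 write@11>
6) issue 13, read 14, done 15, write 16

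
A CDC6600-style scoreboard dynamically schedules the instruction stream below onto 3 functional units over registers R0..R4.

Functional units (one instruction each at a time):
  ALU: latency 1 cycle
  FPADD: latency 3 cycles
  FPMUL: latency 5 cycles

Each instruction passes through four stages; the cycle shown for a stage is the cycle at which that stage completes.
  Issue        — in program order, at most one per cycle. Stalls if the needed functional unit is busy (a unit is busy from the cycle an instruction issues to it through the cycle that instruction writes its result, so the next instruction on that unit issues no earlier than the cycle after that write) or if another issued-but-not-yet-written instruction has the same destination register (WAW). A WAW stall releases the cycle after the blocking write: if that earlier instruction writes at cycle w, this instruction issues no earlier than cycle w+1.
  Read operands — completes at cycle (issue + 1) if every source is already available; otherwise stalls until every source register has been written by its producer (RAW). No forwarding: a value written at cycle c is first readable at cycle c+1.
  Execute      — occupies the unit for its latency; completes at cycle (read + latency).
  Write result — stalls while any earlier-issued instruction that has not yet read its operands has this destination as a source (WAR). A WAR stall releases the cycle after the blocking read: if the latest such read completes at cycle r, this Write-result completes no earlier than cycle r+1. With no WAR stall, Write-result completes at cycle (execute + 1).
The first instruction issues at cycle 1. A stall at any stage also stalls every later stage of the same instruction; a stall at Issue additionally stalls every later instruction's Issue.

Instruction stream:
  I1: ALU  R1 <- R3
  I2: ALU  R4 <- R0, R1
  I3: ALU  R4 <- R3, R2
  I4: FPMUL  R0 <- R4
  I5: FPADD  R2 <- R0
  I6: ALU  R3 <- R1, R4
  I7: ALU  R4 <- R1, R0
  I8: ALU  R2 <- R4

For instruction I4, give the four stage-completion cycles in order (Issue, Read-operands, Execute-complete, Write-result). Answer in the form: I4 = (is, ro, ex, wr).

I4 = (10, 13, 18, 19)

[I1] 1/2/3/4
[I2] 5/6/7/8  (struct: ALU busy until I1 writes@4)
[I3] 9/10/11/12  (struct: ALU busy until I2 writes@8)
[I4] 10/13/18/19  (RAW R4: wait I3 write@12)
[I5] 11/20/23/24  (RAW R0: wait I4 write@19)
[I6] 13/14/15/16  (struct: ALU busy until I3 writes@12)
[I7] 17/20/21/22  (struct: ALU busy until I6 writes@16; RAW R0: wait I4 write@19)
[I8] 25/26/27/28  (WAW R2: wait I5 write@24)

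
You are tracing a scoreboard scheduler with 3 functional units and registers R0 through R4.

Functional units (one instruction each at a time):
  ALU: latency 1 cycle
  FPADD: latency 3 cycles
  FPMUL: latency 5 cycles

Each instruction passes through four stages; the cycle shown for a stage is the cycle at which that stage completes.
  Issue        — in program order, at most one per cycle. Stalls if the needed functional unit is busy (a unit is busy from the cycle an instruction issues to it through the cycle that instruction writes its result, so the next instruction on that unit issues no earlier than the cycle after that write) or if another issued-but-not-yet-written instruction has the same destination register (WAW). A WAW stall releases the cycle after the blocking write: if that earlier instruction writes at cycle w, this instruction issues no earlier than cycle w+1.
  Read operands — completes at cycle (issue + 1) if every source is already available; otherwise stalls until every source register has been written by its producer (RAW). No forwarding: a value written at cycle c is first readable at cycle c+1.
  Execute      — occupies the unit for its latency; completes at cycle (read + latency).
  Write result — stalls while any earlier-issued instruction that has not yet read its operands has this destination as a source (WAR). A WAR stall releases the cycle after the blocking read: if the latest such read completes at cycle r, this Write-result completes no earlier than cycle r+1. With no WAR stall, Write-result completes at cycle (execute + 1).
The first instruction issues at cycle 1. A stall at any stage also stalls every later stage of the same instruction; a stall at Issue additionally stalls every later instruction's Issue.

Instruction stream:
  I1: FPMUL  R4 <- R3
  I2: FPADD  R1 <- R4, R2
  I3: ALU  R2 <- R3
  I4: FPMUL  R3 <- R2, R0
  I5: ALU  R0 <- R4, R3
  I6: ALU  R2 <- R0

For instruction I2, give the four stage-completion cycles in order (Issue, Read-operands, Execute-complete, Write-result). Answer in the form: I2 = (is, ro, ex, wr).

cycle 1: I1 dispatched to FPMUL
cycle 2: I1 operands ready · I2 dispatched to FPADD
cycle 3: I3 dispatched to ALU
cycle 4: I3 operands ready
cycle 5: I3 complete
cycle 7: I1 complete
cycle 8: R4←I1
cycle 9: I2 operands ready · I4 dispatched to FPMUL
cycle 10: R2←I3
cycle 11: I4 operands ready · I5 dispatched to ALU
cycle 12: I2 complete
cycle 13: R1←I2
cycle 16: I4 complete
cycle 17: R3←I4
cycle 18: I5 operands ready
cycle 19: I5 complete
cycle 20: R0←I5
cycle 21: I6 dispatched to ALU
cycle 22: I6 operands ready
cycle 23: I6 complete
cycle 24: R2←I6

I2 = (2, 9, 12, 13)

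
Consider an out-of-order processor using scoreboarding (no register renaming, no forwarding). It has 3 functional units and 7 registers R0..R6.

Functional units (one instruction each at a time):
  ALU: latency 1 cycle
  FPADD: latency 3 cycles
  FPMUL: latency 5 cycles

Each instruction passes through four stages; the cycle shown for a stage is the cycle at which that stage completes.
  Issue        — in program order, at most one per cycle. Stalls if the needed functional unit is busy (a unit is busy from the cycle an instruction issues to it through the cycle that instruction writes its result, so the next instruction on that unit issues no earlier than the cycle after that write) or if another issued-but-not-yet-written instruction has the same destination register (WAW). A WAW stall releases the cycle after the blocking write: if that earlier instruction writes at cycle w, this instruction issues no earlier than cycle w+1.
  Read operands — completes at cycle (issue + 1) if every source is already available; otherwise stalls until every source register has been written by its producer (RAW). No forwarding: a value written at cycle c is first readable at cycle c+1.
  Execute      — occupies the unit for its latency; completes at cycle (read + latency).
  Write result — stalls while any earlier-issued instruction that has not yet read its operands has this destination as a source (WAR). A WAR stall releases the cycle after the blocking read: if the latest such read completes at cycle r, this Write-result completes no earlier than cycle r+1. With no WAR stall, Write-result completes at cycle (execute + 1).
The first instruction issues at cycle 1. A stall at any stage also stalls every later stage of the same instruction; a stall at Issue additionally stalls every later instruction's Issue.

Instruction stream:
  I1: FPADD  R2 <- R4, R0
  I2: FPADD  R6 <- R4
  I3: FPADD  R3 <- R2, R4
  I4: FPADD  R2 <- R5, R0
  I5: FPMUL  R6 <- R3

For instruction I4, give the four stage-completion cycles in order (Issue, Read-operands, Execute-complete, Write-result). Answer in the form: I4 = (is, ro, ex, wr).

I4 = (19, 20, 23, 24)

[I1] 1/2/5/6
[I2] 7/8/11/12  (struct: FPADD busy until I1 writes@6)
[I3] 13/14/17/18  (struct: FPADD busy until I2 writes@12)
[I4] 19/20/23/24  (struct: FPADD busy until I3 writes@18)
[I5] 20/21/26/27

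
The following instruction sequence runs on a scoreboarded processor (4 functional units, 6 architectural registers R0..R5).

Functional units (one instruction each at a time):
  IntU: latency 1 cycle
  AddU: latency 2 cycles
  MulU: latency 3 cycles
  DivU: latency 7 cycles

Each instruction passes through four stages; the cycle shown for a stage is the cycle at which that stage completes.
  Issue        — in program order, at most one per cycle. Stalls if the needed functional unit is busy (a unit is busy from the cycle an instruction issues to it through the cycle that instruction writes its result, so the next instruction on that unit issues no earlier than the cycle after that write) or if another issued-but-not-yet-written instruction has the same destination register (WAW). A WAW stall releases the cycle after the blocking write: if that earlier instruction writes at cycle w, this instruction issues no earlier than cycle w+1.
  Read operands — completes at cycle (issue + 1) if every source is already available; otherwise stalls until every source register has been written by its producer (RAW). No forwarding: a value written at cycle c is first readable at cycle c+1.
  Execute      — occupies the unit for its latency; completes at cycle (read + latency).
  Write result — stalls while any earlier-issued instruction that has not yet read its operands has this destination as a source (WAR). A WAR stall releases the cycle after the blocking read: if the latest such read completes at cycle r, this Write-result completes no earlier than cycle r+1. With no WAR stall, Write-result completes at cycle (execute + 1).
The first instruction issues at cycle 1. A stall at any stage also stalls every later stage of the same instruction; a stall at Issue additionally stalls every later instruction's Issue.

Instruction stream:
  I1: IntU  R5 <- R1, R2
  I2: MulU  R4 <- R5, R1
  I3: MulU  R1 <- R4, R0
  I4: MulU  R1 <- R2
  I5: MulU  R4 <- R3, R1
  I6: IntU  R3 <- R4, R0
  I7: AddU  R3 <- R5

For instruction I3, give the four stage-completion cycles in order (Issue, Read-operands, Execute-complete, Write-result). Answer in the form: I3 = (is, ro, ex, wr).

I1: IS=1 RO=2 EX=3 WR=4
I2: IS=2 RO=5 EX=8 WR=9  [RAW R5: wait I1 write@4]
I3: IS=10 RO=11 EX=14 WR=15  [struct: MulU busy until I2 writes@9]
I4: IS=16 RO=17 EX=20 WR=21  [struct: MulU busy until I3 writes@15]
I5: IS=22 RO=23 EX=26 WR=27  [struct: MulU busy until I4 writes@21]
I6: IS=23 RO=28 EX=29 WR=30  [RAW R4: wait I5 write@27]
I7: IS=31 RO=32 EX=34 WR=35  [WAW R3: wait I6 write@30]

I3 = (10, 11, 14, 15)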